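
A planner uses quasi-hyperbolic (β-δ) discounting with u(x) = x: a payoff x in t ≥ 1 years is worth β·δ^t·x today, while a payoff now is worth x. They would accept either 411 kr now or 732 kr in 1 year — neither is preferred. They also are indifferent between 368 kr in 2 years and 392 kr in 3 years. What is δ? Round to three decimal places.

δ ≈ 0.939

From the later pair, β·δ^2·368 = β·δ^3·392; dividing through, δ = 368/392 = 0.93878.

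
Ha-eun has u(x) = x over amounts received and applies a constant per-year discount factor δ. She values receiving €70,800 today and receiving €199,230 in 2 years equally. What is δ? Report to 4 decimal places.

Equating discounted utilities: u(70800) = δ^2·u(199230) ⇒ δ^2 = u(70800)/u(199230).
With u(x) = x: δ^2 = 70800/199230 = 0.35537.
Hence δ = (0.35537)^(1/2) = 0.596128.

δ ≈ 0.5961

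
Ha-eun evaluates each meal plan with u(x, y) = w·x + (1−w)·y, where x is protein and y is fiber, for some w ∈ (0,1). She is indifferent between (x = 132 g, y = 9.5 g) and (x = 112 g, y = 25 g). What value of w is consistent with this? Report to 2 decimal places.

w = 0.44

Indifference: w·132 + (1−w)·9.5 = w·112 + (1−w)·25.
Collecting terms: w·20 = (1−w)·15.5.
Hence w = 15.5/(20+15.5) = 15.5/35.5 = 0.44.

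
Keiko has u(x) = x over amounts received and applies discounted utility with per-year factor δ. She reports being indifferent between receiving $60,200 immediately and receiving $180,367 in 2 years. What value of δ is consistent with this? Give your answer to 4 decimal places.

Indifference means u(60200) = δ^2 · u(180367), so δ^2 = u(60200)/u(180367).
With u(x) = x: δ^2 = 60200/180367 = 0.33376.
Hence δ = (0.33376)^(1/2) = 0.577723.

δ ≈ 0.5777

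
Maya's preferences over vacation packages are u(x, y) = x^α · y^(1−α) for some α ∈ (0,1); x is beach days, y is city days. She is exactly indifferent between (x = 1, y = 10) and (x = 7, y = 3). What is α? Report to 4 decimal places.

The Cobb–Douglas utilities coincide, so 1^α·10^(1−α) = 7^α·3^(1−α).
Rearrange to (1/7)^α = (3/10)^(1−α) and take logs: α·-1.9459101 = (1−α)·-1.2039728.
Thus α·(-3.1498829) = -1.2039728, so α = -1.2039728/-3.1498829 ≈ 0.3822.

α ≈ 0.3822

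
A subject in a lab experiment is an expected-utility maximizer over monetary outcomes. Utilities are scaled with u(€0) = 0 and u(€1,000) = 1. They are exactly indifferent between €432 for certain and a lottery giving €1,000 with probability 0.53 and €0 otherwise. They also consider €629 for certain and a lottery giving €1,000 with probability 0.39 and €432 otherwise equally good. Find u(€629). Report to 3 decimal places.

From the first indifference, u(€432) = 0.53·u(€1,000) + 0.47·u(€0) = 0.53·1 + 0.47·0 = 0.53.
The second indifference gives u(€629) = 0.39·u(€1,000) + 0.61·u(€432) = 0.39·1.00 + 0.61·0.53 = 0.7133.

0.713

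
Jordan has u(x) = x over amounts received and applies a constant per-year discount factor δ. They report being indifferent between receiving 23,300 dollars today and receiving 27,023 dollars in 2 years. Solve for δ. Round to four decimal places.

The payoff in 2 years is discounted by δ^2, so u(23300) = δ^2·u(27023) and δ^2 = u(23300)/u(27023).
With u(x) = x: δ^2 = 23300/27023 = 0.86223.
So δ = 0.86223^(1/2) ≈ 0.9286.

δ ≈ 0.9286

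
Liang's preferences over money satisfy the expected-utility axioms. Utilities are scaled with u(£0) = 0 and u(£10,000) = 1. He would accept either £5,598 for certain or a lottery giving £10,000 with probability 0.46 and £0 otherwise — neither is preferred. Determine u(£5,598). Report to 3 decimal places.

0.460

u(£5,598) equals the lottery's expected utility: 0.46·1 + 0.54·0 = 0.46.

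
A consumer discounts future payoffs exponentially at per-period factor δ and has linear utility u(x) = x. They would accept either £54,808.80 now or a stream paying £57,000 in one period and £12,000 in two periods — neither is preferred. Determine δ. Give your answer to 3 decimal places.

Present value of the stream is 57000·δ + 12000·δ². Indifference gives 57000δ + 12000δ² = 54808.80.
So 12000δ² + 57000δ − 54808.80 = 0.
By the quadratic formula (taking the positive root), δ = (−57000 + √5879822400.00) / 24000 ≈ 0.820.

δ ≈ 0.820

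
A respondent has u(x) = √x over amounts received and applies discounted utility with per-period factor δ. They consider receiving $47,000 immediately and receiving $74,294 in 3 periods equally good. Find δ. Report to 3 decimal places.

δ ≈ 0.927

Indifference means u(47000) = δ^3 · u(74294), so δ^3 = u(47000)/u(74294).
Since u(x) = √x, δ^3 = √(47000/74294) = 0.79538.
Taking the cube root: δ = 0.79538^(1/3) ≈ 0.927.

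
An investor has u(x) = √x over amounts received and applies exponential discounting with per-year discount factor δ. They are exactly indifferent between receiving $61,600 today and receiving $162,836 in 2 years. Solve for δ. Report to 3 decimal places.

δ ≈ 0.784

Equating discounted utilities: u(61600) = δ^2·u(162836) ⇒ δ^2 = u(61600)/u(162836).
Since u(x) = √x, δ^2 = √(61600/162836) = 0.61506.
Hence δ = (0.61506)^(1/2) = 0.78426.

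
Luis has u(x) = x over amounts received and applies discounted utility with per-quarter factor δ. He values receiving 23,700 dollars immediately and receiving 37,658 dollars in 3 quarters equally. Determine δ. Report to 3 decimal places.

δ ≈ 0.857

Indifference means u(23700) = δ^3 · u(37658), so δ^3 = u(23700)/u(37658).
With u(x) = x: δ^3 = 23700/37658 = 0.62935.
Taking the cube root: δ = 0.62935^(1/3) ≈ 0.857.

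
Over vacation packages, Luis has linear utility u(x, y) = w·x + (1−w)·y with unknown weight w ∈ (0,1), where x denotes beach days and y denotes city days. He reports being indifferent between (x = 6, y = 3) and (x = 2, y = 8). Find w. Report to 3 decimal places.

w = 0.556

u(6,3) = u(2,8) means w·6 + (1−w)·3 = w·2 + (1−w)·8.
w·(6−2) = (1−w)·(8−3), i.e. w·4 = (1−w)·5.
So w/(1−w) = 5/4 = 1.2500, giving w = 5/(4+5) = 0.556.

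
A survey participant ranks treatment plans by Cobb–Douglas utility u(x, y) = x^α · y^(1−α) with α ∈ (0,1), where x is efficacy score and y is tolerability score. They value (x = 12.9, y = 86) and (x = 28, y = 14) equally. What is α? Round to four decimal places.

α ≈ 0.7008

The Cobb–Douglas utilities coincide, so 12.9^α·86^(1−α) = 28^α·14^(1−α).
Taking logs: α·ln 12.9 + (1−α)·ln 86 = α·ln 28 + (1−α)·ln 14, i.e. α·-0.7749772 = (1−α)·-1.8152900.
So α/(1−α) = (-1.8152900)/(-0.7749772) = 2.3423786, and α = 2.3423786/3.3423786 ≈ 0.7008.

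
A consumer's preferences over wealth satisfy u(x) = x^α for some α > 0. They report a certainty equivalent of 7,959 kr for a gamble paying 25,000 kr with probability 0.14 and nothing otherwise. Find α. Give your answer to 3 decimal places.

α ≈ 1.718

EU(lottery) = 0.14·25000^α + 0.86·0 = 0.14·25000^α.
Setting u(7959) equal to that: 7959^α = 0.14·25000^α ⇒ (7959/25000)^α = 0.14.
α = ln(0.14) / ln(7959/25000) = -1.966113/-1.144572 ≈ 1.718.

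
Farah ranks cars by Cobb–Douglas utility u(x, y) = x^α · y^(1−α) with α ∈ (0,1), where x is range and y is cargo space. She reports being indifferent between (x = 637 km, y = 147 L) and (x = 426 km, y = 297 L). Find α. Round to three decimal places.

α ≈ 0.636

Indifference: 637^α · 147^(1−α) = 426^α · 297^(1−α).
Rearrange to (637/426)^α = (297/147)^(1−α) and take logs: α·0.402330 = (1−α)·0.703300.
So α/(1−α) = (0.703300)/(0.402330) = 1.748068, and α = 1.748068/2.748068 ≈ 0.636.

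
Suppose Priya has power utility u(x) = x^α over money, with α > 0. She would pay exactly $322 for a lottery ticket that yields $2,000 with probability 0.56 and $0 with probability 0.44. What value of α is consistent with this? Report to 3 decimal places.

Since u(0) = 0, the lottery's EU is 0.56·2000^α.
Equating: 322^α = 0.56·2000^α, i.e. 0.1610^α = 0.56.
Taking logs: α·ln(322/2000) = ln(0.56), so α = -0.579818 / -1.826351 ≈ 0.317.

α ≈ 0.317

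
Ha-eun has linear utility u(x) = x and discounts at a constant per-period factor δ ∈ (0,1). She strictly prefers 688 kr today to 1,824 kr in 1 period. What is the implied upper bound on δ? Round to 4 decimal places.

The preference means 688 > δ·1824.
So δ < 688/1824 = 0.37719.

δ < 0.3772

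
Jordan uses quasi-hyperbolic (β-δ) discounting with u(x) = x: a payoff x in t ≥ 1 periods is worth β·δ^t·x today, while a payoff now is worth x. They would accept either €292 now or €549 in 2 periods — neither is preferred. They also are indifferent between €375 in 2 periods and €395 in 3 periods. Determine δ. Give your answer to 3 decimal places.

δ ≈ 0.949

Both payoffs in the second observation are in the future, so β drops out: δ^2·375 = δ^3·395 ⇒ δ = 375/395 = 0.94937.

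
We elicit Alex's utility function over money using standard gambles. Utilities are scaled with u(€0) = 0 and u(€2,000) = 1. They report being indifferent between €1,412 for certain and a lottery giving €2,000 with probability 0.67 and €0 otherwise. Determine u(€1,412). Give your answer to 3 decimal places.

0.670

By the standard-gamble method, u(€1,412) is just the indifference probability on the best outcome: 0.67.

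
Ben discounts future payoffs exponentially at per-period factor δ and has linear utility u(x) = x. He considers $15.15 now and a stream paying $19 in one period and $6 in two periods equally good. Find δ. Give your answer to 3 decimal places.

δ ≈ 0.660

Equating present values: 15.15 = 19δ + 6δ².
That is, 6δ² + 19δ − 15.15 = 0, a quadratic in δ.
By the quadratic formula (taking the positive root), δ = (−19 + √724.60) / 12 ≈ 0.660.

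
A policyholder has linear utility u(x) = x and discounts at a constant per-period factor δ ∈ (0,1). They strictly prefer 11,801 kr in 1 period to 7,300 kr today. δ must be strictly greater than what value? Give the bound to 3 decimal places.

δ > 0.619

Comparing present values: 7300 < δ·11801.
So δ > 7300/11801 = 0.61859.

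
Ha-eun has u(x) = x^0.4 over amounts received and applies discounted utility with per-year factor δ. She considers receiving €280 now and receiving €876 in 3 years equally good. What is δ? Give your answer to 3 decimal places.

δ ≈ 0.859

Indifference means u(280) = δ^3 · u(876), so δ^3 = u(280)/u(876).
With u(x) = x^0.4: δ^3 = 280^0.4/876^0.4 = (280/876)^0.4 = 0.63367.
Taking the cube root: δ = 0.63367^(1/3) ≈ 0.859.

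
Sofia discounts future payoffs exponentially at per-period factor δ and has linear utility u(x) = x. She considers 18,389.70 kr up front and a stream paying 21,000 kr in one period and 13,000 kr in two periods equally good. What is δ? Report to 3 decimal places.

δ ≈ 0.630

The stream is worth 21000δ + 13000δ² today, so 21000δ + 13000δ² = 18389.70.
So 13000δ² + 21000δ − 18389.70 = 0.
By the quadratic formula (taking the positive root), δ = (−21000 + √1397264400.00) / 26000 ≈ 0.630.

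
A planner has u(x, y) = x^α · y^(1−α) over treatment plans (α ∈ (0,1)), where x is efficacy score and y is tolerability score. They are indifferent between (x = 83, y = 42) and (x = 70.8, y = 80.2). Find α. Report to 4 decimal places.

α ≈ 0.8027

Set the two utilities equal: 83^α·42^(1−α) = 70.8^α·80.2^(1−α).
Taking logs: α·ln 83 + (1−α)·ln 42 = α·ln 70.8 + (1−α)·ln 80.2, i.e. α·0.1589816 = (1−α)·0.6468539.
Thus α·(0.8058355) = 0.6468539, so α = 0.6468539/0.8058355 ≈ 0.8027.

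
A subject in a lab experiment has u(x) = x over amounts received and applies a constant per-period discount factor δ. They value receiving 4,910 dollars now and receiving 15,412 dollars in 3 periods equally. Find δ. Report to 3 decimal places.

δ ≈ 0.683

Equating discounted utilities: u(4910) = δ^3·u(15412) ⇒ δ^3 = u(4910)/u(15412).
With u(x) = x: δ^3 = 4910/15412 = 0.31858.
Hence δ = (0.31858)^(1/3) = 0.68298.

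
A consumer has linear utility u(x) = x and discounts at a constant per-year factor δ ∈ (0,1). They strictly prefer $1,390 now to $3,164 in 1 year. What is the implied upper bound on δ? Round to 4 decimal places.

δ < 0.4393

Comparing present values: 1390 > δ·3164.
Dividing through by 3164 gives δ < 0.43932.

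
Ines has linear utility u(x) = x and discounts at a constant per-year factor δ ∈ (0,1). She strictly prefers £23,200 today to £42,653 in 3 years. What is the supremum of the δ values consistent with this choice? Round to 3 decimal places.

Comparing present values: 23200 > δ^3·42653.
Hence δ^3 < 23200/42653 = 0.54392, and x ↦ x^(1/3) is increasing on (0,∞).
δ < (23200/42653)^(1/3) ≈ 0.816.

δ < 0.816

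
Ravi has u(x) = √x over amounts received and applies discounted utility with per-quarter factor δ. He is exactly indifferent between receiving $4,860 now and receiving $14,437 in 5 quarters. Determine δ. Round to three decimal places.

δ ≈ 0.897

Indifference means u(4860) = δ^5 · u(14437), so δ^5 = u(4860)/u(14437).
Since u(x) = √x, δ^5 = √(4860/14437) = 0.58020.
So δ = 0.58020^(1/5) ≈ 0.897.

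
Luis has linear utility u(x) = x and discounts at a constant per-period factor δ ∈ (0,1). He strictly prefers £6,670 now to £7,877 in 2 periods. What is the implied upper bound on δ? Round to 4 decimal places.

δ < 0.9202

Under u(x) = x this choice says 6670 > δ^2·7877.
Dividing by 7877: δ^2 < 0.84677. Both sides are positive, so the square root keeps the direction.
δ < 0.84677^(1/2) = 0.9202.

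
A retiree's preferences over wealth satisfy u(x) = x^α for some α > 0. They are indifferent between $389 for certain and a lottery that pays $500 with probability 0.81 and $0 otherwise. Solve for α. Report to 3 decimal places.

α ≈ 0.839

The lottery's expected utility is 0.81·u(500) + 0.19·u(0) = 0.81·500^α (since u(0) = 0 for α > 0).
Setting u(389) equal to that: 389^α = 0.81·500^α ⇒ (389/500)^α = 0.81.
Taking logs: α·ln(389/500) = ln(0.81), so α = -0.210721 / -0.251029 ≈ 0.839.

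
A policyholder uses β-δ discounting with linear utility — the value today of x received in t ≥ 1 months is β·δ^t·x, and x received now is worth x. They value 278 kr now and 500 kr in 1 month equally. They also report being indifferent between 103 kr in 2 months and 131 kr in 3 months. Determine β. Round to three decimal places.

From the later pair, β·δ^2·103 = β·δ^3·131; dividing through, δ = 103/131 = 0.78626.
Now use the now-vs-future pair: 278 = β·δ·500 gives β = 278/(0.78626·500) ≈ 0.707.

β ≈ 0.707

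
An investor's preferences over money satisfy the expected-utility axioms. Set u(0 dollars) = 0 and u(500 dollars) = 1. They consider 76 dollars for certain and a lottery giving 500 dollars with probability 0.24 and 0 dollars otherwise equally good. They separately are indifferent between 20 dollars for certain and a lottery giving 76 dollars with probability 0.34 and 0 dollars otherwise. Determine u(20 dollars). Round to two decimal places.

First, u(76 dollars) = 0.24·u(500 dollars) + 0.76·u(0 dollars) = 0.24.
Chaining: u(20 dollars) = 0.34·0.24 + 0.66·0.00 = 0.0816.

0.08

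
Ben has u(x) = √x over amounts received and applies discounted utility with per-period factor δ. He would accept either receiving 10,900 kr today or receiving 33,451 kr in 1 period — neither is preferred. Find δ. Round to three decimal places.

Indifference means u(10900) = δ · u(33451), so δ = u(10900)/u(33451).
Since u(x) = √x, δ = √(10900/33451) = 0.57083.

δ ≈ 0.571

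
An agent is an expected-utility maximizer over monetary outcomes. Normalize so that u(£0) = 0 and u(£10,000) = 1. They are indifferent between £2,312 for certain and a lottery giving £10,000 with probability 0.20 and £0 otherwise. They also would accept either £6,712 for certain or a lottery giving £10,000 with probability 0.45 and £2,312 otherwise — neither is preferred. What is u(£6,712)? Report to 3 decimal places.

The first gamble pins u(£2,312): it must equal 0.20·1 + 0.80·0 = 0.20.
The second indifference gives u(£6,712) = 0.45·u(£10,000) + 0.55·u(£2,312) = 0.45·1.00 + 0.55·0.20 = 0.5600.

0.560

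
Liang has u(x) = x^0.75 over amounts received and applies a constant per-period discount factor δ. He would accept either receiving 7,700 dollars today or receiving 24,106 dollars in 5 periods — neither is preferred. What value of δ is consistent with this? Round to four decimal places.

The payoff in 5 periods is discounted by δ^5, so u(7700) = δ^5·u(24106) and δ^5 = u(7700)/u(24106).
Since u(x) = x^0.75, δ^5 = (7700/24106)^0.75 = 0.31942^0.75 = 0.42489.
So δ = 0.42489^(1/5) ≈ 0.8427.

δ ≈ 0.8427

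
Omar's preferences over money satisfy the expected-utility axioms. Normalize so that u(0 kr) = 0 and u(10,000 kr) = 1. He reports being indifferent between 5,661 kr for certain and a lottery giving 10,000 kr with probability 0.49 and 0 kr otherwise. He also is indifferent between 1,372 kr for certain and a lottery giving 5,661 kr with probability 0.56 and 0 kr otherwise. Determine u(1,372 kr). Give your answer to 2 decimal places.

0.27

From the first indifference, u(5,661 kr) = 0.49·u(10,000 kr) + 0.51·u(0 kr) = 0.49·1 + 0.51·0 = 0.49.
The second indifference gives u(1,372 kr) = 0.56·u(5,661 kr) + 0.44·u(0 kr) = 0.56·0.49 + 0.44·0.00 = 0.2744.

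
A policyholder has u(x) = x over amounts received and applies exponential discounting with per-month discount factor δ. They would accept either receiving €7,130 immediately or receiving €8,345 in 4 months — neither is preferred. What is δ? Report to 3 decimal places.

δ ≈ 0.961

Indifference means u(7130) = δ^4 · u(8345), so δ^4 = u(7130)/u(8345).
With u(x) = x: δ^4 = 7130/8345 = 0.85440.
Hence δ = (0.85440)^(1/4) = 0.96143.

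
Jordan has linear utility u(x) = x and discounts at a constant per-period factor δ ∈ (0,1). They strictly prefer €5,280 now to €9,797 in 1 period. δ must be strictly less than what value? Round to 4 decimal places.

δ < 0.5389

Comparing present values: 5280 > δ·9797.
Dividing through by 9797 gives δ < 0.53894.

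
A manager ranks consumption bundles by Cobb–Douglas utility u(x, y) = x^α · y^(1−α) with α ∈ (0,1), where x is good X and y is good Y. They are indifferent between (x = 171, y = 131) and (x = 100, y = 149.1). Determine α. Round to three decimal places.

Set the two utilities equal: 171^α·131^(1−α) = 100^α·149.1^(1−α).
(171/100)^α = (149.1/131)^(1−α); take logs: α·ln(171/100) = (1−α)·ln(149.1/131), i.e. α·0.536493 = (1−α)·0.129420.
Thus α·(0.665913) = 0.129420, so α = 0.129420/0.665913 ≈ 0.194.

α ≈ 0.194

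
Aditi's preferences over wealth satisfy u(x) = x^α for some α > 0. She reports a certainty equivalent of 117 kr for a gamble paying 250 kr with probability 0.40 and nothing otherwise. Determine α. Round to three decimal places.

α ≈ 1.207

The lottery's expected utility is 0.40·u(250) + 0.60·u(0) = 0.40·250^α (since u(0) = 0 for α > 0).
Setting u(117) equal to that: 117^α = 0.40·250^α ⇒ (117/250)^α = 0.40.
Taking logs: α·ln(117/250) = ln(0.40), so α = -0.916291 / -0.759287 ≈ 1.207.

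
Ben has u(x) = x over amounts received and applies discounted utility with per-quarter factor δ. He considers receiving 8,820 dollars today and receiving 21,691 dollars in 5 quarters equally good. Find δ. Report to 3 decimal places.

δ ≈ 0.835

Equating discounted utilities: u(8820) = δ^5·u(21691) ⇒ δ^5 = u(8820)/u(21691).
With u(x) = x: δ^5 = 8820/21691 = 0.40662.
Taking the 5th root: δ = 0.40662^(1/5) ≈ 0.835.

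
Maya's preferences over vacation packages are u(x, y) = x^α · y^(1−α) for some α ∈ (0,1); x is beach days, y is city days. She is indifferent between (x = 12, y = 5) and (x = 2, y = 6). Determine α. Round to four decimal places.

The Cobb–Douglas utilities coincide, so 12^α·5^(1−α) = 2^α·6^(1−α).
Rearrange to (12/2)^α = (6/5)^(1−α) and take logs: α·1.7917595 = (1−α)·0.1823216.
Thus α·(1.9740811) = 0.1823216, so α = 0.1823216/1.9740811 ≈ 0.0924.

α ≈ 0.0924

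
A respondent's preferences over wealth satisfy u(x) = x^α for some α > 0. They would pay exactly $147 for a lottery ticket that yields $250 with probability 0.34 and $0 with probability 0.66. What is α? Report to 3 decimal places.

Since u(0) = 0, the lottery's EU is 0.34·250^α.
Indifference: 147^α = 0.34·250^α, so (147/250)^α = 0.34.
Taking logs: α·ln(147/250) = ln(0.34), so α = -1.078810 / -0.531028 ≈ 2.032.

α ≈ 2.032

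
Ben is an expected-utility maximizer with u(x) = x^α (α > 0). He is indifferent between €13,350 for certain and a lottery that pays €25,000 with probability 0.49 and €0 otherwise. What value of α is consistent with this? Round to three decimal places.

α ≈ 1.137

Since u(0) = 0, the lottery's EU is 0.49·25000^α.
Equating: 13350^α = 0.49·25000^α, i.e. 0.5340^α = 0.49.
Taking logs: α·ln(13350/25000) = ln(0.49), so α = -0.713350 / -0.627359 ≈ 1.137.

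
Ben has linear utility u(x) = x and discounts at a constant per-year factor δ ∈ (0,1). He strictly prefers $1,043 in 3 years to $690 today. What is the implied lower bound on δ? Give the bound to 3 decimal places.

The preference means 690 < δ^3·1043.
Hence δ^3 > 690/1043 = 0.66155, and x ↦ x^(1/3) is increasing on (0,∞).
δ > (690/1043)^(1/3) ≈ 0.871.

δ > 0.871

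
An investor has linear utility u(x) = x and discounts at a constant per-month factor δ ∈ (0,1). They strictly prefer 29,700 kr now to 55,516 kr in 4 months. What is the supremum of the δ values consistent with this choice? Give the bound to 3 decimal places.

δ < 0.855

Under u(x) = x this choice says 29700 > δ^4·55516.
So δ^4 < 29700/55516 = 0.53498; taking the 4th root of both positive sides preserves the inequality.
δ < (29700/55516)^(1/4) ≈ 0.855.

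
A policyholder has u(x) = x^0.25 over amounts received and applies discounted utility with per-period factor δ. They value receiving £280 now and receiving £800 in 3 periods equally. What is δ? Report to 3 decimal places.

δ ≈ 0.916

Equating discounted utilities: u(280) = δ^3·u(800) ⇒ δ^3 = u(280)/u(800).
Since u(x) = x^0.25, δ^3 = (280/800)^0.25 = 0.35000^0.25 = 0.76916.
Hence δ = (0.76916)^(1/3) = 0.91623.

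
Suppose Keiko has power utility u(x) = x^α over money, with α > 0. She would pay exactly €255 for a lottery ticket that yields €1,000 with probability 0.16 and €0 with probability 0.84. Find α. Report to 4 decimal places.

α ≈ 1.3411

The lottery's expected utility is 0.16·u(1000) + 0.84·u(0) = 0.16·1000^α (since u(0) = 0 for α > 0).
Indifference: 255^α = 0.16·1000^α, so (255/1000)^α = 0.16.
α = ln(0.16) / ln(255/1000) = -1.8325815/-1.3664917 ≈ 1.3411.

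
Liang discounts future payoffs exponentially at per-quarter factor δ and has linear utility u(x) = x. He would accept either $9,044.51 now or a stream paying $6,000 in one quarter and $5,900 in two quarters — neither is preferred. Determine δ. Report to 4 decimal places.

The stream is worth 6000δ + 5900δ² today, so 6000δ + 5900δ² = 9044.51.
Rearranged: 5900δ² + 6000δ − 9044.51 = 0.
δ = (−6000 + √(6000² + 4·5900·9044.51)) / (2·5900) = (−6000 + √249450436.00) / 11800 ≈ 0.8300.

δ ≈ 0.8300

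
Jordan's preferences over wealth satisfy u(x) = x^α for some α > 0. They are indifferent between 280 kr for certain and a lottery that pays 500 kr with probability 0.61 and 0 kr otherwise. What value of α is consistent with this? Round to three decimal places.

The lottery's expected utility is 0.61·u(500) + 0.39·u(0) = 0.61·500^α (since u(0) = 0 for α > 0).
Equating: 280^α = 0.61·500^α, i.e. 0.5600^α = 0.61.
Take logs: α = ln 0.61 / ln(280/500) ≈ 0.85250.

α ≈ 0.853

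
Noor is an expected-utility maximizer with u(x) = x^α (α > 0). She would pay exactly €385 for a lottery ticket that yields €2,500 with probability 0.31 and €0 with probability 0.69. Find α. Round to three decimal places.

The lottery's expected utility is 0.31·u(2500) + 0.69·u(0) = 0.31·2500^α (since u(0) = 0 for α > 0).
Equating: 385^α = 0.31·2500^α, i.e. 0.1540^α = 0.31.
Take logs: α = ln 0.31 / ln(385/2500) ≈ 0.62603.

α ≈ 0.626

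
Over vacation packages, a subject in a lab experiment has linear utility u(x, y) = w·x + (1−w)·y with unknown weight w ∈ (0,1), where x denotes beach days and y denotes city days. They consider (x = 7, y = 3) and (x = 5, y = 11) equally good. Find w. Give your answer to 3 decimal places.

u(7,3) = u(5,11) means w·7 + (1−w)·3 = w·5 + (1−w)·11.
Collecting terms: w·2 = (1−w)·8.
The marginal rate of substitution is 8/2, so w = 8/(2+8) = 0.800.

w = 0.800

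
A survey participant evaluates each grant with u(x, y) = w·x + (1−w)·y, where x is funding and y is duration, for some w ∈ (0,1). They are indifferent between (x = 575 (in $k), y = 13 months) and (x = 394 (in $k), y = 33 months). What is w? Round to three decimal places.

w = 0.100

u(575,13) = u(394,33) means w·575 + (1−w)·13 = w·394 + (1−w)·33.
Rearranging, 181·w − 20·(1−w) = 0.
Hence w = 20/(181+20) = 20/201 = 0.100.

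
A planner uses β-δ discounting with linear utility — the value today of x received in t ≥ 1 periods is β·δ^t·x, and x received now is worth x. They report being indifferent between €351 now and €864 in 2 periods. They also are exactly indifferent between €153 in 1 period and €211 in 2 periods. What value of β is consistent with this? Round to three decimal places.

β ≈ 0.773

From the later pair, β·δ^1·153 = β·δ^2·211; dividing through, δ = 153/211 = 0.72512.
Now use the now-vs-future pair: 351 = β·δ^2·864 gives β = 351/(0.52580·864) ≈ 0.773.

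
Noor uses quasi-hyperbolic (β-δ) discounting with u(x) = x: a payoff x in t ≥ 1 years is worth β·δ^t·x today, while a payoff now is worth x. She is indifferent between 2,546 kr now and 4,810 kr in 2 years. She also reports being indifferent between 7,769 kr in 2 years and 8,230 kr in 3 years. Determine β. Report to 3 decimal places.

Both payoffs in the second observation are in the future, so β drops out: δ^2·7769 = δ^3·8230 ⇒ δ = 7769/8230 = 0.94399.
The first indifference: 2546 = β·δ^2·4810, so β = 2546/(δ^2·4810) = 2546/(0.89111·4810) ≈ 0.594.

β ≈ 0.594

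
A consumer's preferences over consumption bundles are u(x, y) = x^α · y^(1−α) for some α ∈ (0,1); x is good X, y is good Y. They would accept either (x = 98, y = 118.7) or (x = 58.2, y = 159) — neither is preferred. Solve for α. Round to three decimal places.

Indifference: 98^α · 118.7^(1−α) = 58.2^α · 159^(1−α).
Rearrange to (98/58.2)^α = (159/118.7)^(1−α) and take logs: α·0.521082 = (1−α)·0.292305.
Thus α·(0.813387) = 0.292305, so α = 0.292305/0.813387 ≈ 0.359.

α ≈ 0.359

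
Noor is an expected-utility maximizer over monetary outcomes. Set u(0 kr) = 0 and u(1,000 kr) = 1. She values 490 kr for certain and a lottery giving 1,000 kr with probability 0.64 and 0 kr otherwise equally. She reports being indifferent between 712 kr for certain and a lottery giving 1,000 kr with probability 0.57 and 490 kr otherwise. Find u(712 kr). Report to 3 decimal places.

From the first indifference, u(490 kr) = 0.64·u(1,000 kr) + 0.36·u(0 kr) = 0.64·1 + 0.36·0 = 0.64.
Chaining: u(712 kr) = 0.57·1.00 + 0.43·0.64 = 0.8452.

0.845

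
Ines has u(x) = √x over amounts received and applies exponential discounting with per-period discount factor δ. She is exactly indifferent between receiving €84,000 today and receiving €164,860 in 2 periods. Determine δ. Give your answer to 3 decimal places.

The payoff in 2 periods is discounted by δ^2, so u(84000) = δ^2·u(164860) and δ^2 = u(84000)/u(164860).
With u(x) = √x: δ^2 = √84000/√164860 = √(84000/164860) = 0.71381.
Hence δ = (0.71381)^(1/2) = 0.84487.

δ ≈ 0.845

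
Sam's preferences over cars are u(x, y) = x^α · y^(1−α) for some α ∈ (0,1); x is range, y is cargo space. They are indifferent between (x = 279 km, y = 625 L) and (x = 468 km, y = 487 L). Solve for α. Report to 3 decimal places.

The Cobb–Douglas utilities coincide, so 279^α·625^(1−α) = 468^α·487^(1−α).
Rearrange to (279/468)^α = (487/625)^(1−α) and take logs: α·-0.517257 = (1−α)·-0.249488.
Thus α·(-0.766745) = -0.249488, so α = -0.249488/-0.766745 ≈ 0.325.

α ≈ 0.325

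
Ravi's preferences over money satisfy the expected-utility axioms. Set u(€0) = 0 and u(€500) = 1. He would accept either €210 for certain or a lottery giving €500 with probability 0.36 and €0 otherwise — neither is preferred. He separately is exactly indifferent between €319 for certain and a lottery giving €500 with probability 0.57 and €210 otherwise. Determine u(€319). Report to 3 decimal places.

0.725

The first gamble pins u(€210): it must equal 0.36·1 + 0.64·0 = 0.36.
The second indifference gives u(€319) = 0.57·u(€500) + 0.43·u(€210) = 0.57·1.00 + 0.43·0.36 = 0.7248.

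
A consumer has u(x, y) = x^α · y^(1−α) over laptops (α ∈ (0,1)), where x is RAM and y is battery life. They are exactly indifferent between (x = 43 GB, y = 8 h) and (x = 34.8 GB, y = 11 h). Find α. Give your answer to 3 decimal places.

Set the two utilities equal: 43^α·8^(1−α) = 34.8^α·11^(1−α).
(43/34.8)^α = (11/8)^(1−α); take logs: α·ln(43/34.8) = (1−α)·ln(11/8), i.e. α·0.211583 = (1−α)·0.318454.
With A = 0.211583 and B = 0.318454: α·A = (1−α)·B, so α = B/(A+B) = 0.318454/0.530037 ≈ 0.601.

α ≈ 0.601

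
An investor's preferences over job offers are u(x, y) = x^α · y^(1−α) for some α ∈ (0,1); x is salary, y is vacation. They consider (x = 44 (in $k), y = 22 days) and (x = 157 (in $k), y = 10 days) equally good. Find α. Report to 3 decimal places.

Set the two utilities equal: 44^α·22^(1−α) = 157^α·10^(1−α).
Taking logs: α·ln 44 + (1−α)·ln 22 = α·ln 157 + (1−α)·ln 10, i.e. α·-1.272056 = (1−α)·-0.788457.
So α/(1−α) = (-0.788457)/(-1.272056) = 0.619829, and α = 0.619829/1.619829 ≈ 0.383.

α ≈ 0.383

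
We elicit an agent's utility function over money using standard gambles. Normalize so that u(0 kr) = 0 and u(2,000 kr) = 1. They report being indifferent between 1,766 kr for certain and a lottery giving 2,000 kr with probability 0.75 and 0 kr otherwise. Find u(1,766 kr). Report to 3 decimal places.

The indifference gives u(1,766 kr) = 0.75·u(2,000 kr) + 0.25·u(0 kr) = 0.75·1 + 0.25·0 = 0.75.

0.750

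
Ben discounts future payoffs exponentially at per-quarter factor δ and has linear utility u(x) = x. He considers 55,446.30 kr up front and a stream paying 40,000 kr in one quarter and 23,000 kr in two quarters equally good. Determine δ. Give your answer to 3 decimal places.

δ ≈ 0.910

Equating present values: 55446.30 = 40000δ + 23000δ².
So 23000δ² + 40000δ − 55446.30 = 0.
The positive root is δ = [−40000 + √(40000² + 4·23000·55446.30)] / (2·23000) = (−40000 + 81860.000)/46000 ≈ 0.910.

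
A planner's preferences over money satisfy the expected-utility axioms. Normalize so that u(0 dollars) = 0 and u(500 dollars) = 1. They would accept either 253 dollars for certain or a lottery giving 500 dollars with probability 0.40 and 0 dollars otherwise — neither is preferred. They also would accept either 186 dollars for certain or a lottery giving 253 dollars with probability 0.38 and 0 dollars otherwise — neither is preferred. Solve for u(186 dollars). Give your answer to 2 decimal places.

First, u(253 dollars) = 0.40·u(500 dollars) + 0.60·u(0 dollars) = 0.40.
Then u(186 dollars) = 0.38·u(253 dollars) + 0.62·u(0 dollars) = 0.38·0.40 + 0.62·0.00 = 0.1520.

0.15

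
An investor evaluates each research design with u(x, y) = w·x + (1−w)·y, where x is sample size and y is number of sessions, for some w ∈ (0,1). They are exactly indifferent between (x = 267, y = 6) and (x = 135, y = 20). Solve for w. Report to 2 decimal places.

w = 0.10

Indifference: w·267 + (1−w)·6 = w·135 + (1−w)·20.
Rearranging, 132·w − 14·(1−w) = 0.
Hence w = 14/(132+14) = 14/146 = 0.10.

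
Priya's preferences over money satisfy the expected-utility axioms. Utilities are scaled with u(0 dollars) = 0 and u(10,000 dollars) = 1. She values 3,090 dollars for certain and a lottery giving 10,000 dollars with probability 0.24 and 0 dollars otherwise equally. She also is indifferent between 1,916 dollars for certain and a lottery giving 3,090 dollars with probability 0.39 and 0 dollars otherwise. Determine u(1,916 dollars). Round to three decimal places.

0.094

From the first indifference, u(3,090 dollars) = 0.24·u(10,000 dollars) + 0.76·u(0 dollars) = 0.24·1 + 0.76·0 = 0.24.
The second indifference gives u(1,916 dollars) = 0.39·u(3,090 dollars) + 0.61·u(0 dollars) = 0.39·0.24 + 0.61·0.00 = 0.0936.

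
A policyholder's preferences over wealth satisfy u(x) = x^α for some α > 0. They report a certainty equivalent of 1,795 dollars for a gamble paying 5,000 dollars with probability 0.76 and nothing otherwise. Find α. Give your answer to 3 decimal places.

Since u(0) = 0, the lottery's EU is 0.76·5000^α.
Equating: 1795^α = 0.76·5000^α, i.e. 0.3590^α = 0.76.
Taking logs: α·ln(1795/5000) = ln(0.76), so α = -0.274437 / -1.024433 ≈ 0.268.

α ≈ 0.268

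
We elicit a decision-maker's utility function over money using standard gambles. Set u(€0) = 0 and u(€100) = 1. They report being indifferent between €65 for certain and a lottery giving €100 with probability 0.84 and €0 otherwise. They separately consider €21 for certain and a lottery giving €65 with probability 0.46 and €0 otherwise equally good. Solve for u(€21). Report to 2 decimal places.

The first gamble pins u(€65): it must equal 0.84·1 + 0.16·0 = 0.84.
Then u(€21) = 0.46·u(€65) + 0.54·u(€0) = 0.46·0.84 + 0.54·0.00 = 0.3864.

0.39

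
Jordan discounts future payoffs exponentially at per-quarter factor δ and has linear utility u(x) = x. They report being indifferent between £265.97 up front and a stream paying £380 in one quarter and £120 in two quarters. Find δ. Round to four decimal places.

δ ≈ 0.5900

Equating present values: 265.97 = 380δ + 120δ².
So 120δ² + 380δ − 265.97 = 0.
The positive root is δ = [−380 + √(380² + 4·120·265.97)] / (2·120) = (−380 + 521.599)/240 ≈ 0.5900.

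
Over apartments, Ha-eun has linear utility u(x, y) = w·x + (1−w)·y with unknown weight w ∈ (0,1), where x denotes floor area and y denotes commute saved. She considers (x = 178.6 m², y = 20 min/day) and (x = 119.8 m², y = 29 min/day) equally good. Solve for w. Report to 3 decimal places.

Equating utilities: w·178.6 + (1−w)·20 = w·119.8 + (1−w)·29.
Rearranging, 58.8·w − 9·(1−w) = 0.
So w/(1−w) = 9/58.8 = 0.1531, giving w = 9/(58.8+9) = 0.133.

w = 0.133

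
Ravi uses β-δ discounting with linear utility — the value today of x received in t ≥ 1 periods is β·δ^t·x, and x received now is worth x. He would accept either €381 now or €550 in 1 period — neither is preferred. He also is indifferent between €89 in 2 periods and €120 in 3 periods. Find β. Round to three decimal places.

β ≈ 0.934

Both payoffs in the second observation are in the future, so β drops out: δ^2·89 = δ^3·120 ⇒ δ = 89/120 = 0.74167.
Substituting δ into 381 = β·δ·550: β = 381/(407.917) ≈ 0.934.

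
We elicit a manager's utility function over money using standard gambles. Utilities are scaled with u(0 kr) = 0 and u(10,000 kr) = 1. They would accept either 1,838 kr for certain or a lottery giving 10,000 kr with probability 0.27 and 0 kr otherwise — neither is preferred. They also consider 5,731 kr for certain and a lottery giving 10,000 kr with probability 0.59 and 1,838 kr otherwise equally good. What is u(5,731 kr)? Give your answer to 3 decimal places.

The first gamble pins u(1,838 kr): it must equal 0.27·1 + 0.73·0 = 0.27.
The second indifference gives u(5,731 kr) = 0.59·u(10,000 kr) + 0.41·u(1,838 kr) = 0.59·1.00 + 0.41·0.27 = 0.7007.

0.701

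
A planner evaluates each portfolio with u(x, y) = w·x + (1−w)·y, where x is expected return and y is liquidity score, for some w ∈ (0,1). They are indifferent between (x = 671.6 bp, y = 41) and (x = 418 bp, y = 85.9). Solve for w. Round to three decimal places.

w = 0.150

Indifference: w·671.6 + (1−w)·41 = w·418 + (1−w)·85.9.
Rearranging, 253.6·w − 44.9·(1−w) = 0.
So w/(1−w) = 44.9/253.6 = 0.1771, giving w = 44.9/(253.6+44.9) = 0.150.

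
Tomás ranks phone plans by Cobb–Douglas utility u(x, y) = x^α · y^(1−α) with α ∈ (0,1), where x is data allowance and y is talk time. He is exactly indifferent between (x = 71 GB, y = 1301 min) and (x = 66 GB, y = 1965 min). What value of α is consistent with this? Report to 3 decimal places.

α ≈ 0.850

Indifference: 71^α · 1301^(1−α) = 66^α · 1965^(1−α).
(71/66)^α = (1965/1301)^(1−α); take logs: α·ln(71/66) = (1−α)·ln(1965/1301), i.e. α·0.073025 = (1−α)·0.412359.
So α/(1−α) = (0.412359)/(0.073025) = 5.646820, and α = 5.646820/6.646820 ≈ 0.850.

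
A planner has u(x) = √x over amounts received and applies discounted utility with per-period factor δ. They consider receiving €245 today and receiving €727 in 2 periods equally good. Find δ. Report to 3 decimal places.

δ ≈ 0.762

Equating discounted utilities: u(245) = δ^2·u(727) ⇒ δ^2 = u(245)/u(727).
With u(x) = √x: δ^2 = √245/√727 = √(245/727) = 0.58052.
Hence δ = (0.58052)^(1/2) = 0.76192.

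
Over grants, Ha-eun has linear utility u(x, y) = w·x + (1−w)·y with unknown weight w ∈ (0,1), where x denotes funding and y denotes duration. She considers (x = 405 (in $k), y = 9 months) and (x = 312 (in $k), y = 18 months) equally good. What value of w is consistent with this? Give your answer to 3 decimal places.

Indifference: w·405 + (1−w)·9 = w·312 + (1−w)·18.
Rearranging, 93·w − 9·(1−w) = 0.
So w/(1−w) = 9/93 = 0.0968, giving w = 9/(93+9) = 0.088.

w = 0.088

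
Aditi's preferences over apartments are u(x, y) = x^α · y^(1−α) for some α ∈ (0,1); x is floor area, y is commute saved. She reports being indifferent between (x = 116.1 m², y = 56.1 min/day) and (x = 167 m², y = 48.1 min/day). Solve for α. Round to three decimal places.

Set the two utilities equal: 116.1^α·56.1^(1−α) = 167^α·48.1^(1−α).
Taking logs: α·ln 116.1 + (1−α)·ln 56.1 = α·ln 167 + (1−α)·ln 48.1, i.e. α·-0.363542 = (1−α)·-0.153854.
With A = -0.363542 and B = -0.153854: α·A = (1−α)·B, so α = B/(A+B) = -0.153854/-0.517396 ≈ 0.297.

α ≈ 0.297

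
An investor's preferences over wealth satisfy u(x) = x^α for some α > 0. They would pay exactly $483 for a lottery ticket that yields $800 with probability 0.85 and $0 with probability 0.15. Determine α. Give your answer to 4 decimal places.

The lottery's expected utility is 0.85·u(800) + 0.15·u(0) = 0.85·800^α (since u(0) = 0 for α > 0).
Equating: 483^α = 0.85·800^α, i.e. 0.6038^α = 0.85.
α = ln(0.85) / ln(483/800) = -0.1625189/-0.5045951 ≈ 0.3221.

α ≈ 0.3221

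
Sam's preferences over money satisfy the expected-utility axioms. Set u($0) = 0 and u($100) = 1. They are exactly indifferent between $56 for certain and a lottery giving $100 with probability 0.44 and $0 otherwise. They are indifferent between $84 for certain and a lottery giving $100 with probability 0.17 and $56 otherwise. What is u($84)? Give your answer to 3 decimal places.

The first gamble pins u($56): it must equal 0.44·1 + 0.56·0 = 0.44.
Chaining: u($84) = 0.17·1.00 + 0.83·0.44 = 0.5352.

0.535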